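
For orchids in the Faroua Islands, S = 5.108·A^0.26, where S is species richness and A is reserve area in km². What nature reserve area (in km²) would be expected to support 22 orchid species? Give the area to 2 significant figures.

22 = 5.108 × A^0.26  ⇒  A^0.26 = 22/5.108 = 4.307
ln A = ln(4.307) / 0.26 = 1.4602 / 0.26 = 5.6163
A = e^5.6163 ≈ 274.9 km²

270 km²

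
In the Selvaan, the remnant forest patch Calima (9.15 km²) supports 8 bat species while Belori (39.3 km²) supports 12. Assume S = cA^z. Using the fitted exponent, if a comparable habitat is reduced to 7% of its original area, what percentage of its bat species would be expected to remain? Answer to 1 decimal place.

47.7%

z = ln(12/8) / ln(39.3/9.15) = 0.4055 / 1.4575 = 0.2782
S_new/S_old = (A_new/A_old)^z = 0.07^0.2782 = exp(0.2782 × -2.6593) = 0.4772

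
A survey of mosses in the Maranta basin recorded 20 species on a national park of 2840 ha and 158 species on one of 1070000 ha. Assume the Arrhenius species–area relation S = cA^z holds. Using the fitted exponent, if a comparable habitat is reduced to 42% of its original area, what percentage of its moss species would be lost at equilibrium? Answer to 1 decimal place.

26.1%

z = ln(158/20) / ln(1070000/2840) = 2.0669 / 5.9316 = 0.3484
S_new/S_old = (A_new/A_old)^z = 0.42^0.3484 = exp(0.3484 × -0.8675) = 0.7391
Fraction lost = 1 − 0.7391 = 0.2609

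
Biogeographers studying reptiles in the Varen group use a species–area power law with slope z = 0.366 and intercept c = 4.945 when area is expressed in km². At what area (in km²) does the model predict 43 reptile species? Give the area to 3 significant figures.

43 = 4.945 × A^0.366  ⇒  A^0.366 = 43/4.945 = 8.696
ln A = ln(8.696) / 0.366 = 2.1628 / 0.366 = 5.9094
A = e^5.9094 ≈ 368.5 km²

368 km²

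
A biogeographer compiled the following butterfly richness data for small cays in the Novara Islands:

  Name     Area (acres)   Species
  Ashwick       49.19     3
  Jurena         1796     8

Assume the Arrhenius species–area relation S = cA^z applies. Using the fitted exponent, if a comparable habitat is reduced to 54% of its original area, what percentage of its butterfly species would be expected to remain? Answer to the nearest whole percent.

z = ln(8/3) / ln(1796/49.19) = 0.9808 / 3.5976 = 0.2726
S_new/S_old = (A_new/A_old)^z = 0.54^0.2726 = exp(0.2726 × -0.6162) = 0.8454

85%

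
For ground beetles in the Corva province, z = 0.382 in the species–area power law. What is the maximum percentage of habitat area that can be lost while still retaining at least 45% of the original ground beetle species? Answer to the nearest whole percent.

Need (A_new/A_old)^0.382 = 0.45, so A_new/A_old = 0.45^(1/0.382) = 0.45^2.618
ln(A_new/A_old) = ln 0.45 / 0.382 = -0.7985 / 0.382 = -2.0903
A_new/A_old = e^-2.0903 ≈ 0.1236
Fraction that can be lost = 1 − 0.1236 = 0.8764

88%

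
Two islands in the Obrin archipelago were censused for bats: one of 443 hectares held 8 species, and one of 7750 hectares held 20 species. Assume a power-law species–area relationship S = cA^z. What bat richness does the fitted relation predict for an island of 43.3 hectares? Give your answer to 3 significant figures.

3.80

z = ln(20/8) / ln(7750/443) = 0.9163 / 2.8619 = 0.3202
c = 8 / 443^0.3202 = 8 / 7.036 = 1.137
S₃ = 1.137 × 43.3^0.3202 = 1.137 × 3.342 ≈ 3.8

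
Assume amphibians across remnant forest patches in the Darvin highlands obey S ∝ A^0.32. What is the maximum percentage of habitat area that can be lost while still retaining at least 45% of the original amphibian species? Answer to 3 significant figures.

Need (A_new/A_old)^0.32 = 0.45, so A_new/A_old = 0.45^(1/0.32) = 0.45^3.125
ln(A_new/A_old) = ln 0.45 / 0.32 = -0.7985 / 0.32 = -2.4953
A_new/A_old = e^-2.4953 ≈ 0.08247
Fraction that can be lost = 1 − 0.08247 = 0.9175

91.8%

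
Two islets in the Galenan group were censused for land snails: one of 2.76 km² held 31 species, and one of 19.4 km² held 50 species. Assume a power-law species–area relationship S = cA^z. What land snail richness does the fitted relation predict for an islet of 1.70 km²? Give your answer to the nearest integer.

z = ln(50/31) / ln(19.4/2.76) = 0.4780 / 1.9500 = 0.2451
c = 31 / 2.76^0.2451 = 31 / 1.283 = 24.17
S₃ = 24.17 × 1.7^0.2451 = 24.17 × 1.139 ≈ 27.53

28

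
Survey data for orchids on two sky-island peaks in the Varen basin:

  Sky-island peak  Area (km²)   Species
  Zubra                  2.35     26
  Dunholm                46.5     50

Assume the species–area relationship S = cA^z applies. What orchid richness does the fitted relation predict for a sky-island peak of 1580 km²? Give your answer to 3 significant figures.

z = ln(50/26) / ln(46.5/2.35) = 0.6539 / 2.9850 = 0.2191
c = 26 / 2.35^0.2191 = 26 / 1.206 = 21.56
S₃ = 21.56 × 1580^0.2191 = 21.56 × 5.02 ≈ 108.2

108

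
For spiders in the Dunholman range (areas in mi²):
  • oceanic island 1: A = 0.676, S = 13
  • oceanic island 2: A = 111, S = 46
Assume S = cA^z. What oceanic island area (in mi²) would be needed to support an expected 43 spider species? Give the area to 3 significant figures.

84.5 mi²

z = ln(46/13) / ln(111/0.676) = 1.2637 / 5.1011 = 0.2477
c = 13 / 0.676^0.2477 = 13 / 0.9076 = 14.32
A = (43/14.32)^(1/0.2477) ⇒ ln A = ln(3.002)/0.2477 = 4.4373
A = e^4.4373 ≈ 84.55 mi²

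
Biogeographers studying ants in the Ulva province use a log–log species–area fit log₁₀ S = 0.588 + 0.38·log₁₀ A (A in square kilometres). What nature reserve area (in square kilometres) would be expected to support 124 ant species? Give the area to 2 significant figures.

124 = 3.873 × A^0.38  ⇒  A^0.38 = 124/3.873 = 32.02
ln A = ln(32.02) / 0.38 = 3.4664 / 0.38 = 9.1220
A = e^9.1220 ≈ 9155 square kilometres

9200 square kilometres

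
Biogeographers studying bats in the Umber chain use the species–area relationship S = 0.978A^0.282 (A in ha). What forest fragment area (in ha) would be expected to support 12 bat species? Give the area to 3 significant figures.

7260 ha

12 = 0.978 × A^0.282  ⇒  A^0.282 = 12/0.978 = 12.27
ln A = ln(12.27) / 0.282 = 2.5072 / 0.282 = 8.8906
A = e^8.8906 ≈ 7263 ha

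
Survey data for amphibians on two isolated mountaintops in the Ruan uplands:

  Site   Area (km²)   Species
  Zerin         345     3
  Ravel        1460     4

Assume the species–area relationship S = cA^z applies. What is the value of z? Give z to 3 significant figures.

Taking logs: ln S = ln c + z ln A, so z = (ln S₂ − ln S₁)/(ln A₂ − ln A₁).
z = ln(4/3) / ln(1460/345) = ln(1.333) / ln(4.232) = 0.2877 / 1.4426 = 0.1994

0.199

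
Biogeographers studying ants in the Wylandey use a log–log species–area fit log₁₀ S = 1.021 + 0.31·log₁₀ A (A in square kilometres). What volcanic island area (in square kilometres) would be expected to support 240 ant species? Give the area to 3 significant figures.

240 = 10.5 × A^0.31  ⇒  A^0.31 = 240/10.5 = 22.87
ln A = ln(22.87) / 0.31 = 3.1297 / 0.31 = 10.0958
A = e^10.0958 ≈ 24241 square kilometres

24200 square kilometres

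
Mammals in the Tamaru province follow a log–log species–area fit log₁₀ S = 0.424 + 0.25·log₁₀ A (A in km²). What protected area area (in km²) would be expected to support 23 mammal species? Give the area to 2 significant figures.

23 = 2.655 × A^0.25  ⇒  A^0.25 = 23/2.655 = 8.664
ln A = ln(8.664) / 0.25 = 2.1592 / 0.25 = 8.6368
A = e^8.6368 ≈ 5635 km²

5600 km²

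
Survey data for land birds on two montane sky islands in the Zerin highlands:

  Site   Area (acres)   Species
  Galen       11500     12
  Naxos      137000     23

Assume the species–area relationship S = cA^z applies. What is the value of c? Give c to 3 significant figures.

1.03

z = ln(S₂/S₁) / ln(A₂/A₁) = ln(23/12) / ln(137000/11500) = 0.6506 / 2.4776 = 0.2626
c = S₁ / A₁^z = 12 / 11500^0.2626 = 12 / 11.65 = 1.03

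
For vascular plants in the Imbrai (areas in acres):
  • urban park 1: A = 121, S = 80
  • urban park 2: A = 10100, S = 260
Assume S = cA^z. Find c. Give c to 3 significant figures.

22.3

z = ln(S₂/S₁) / ln(A₂/A₁) = ln(260/80) / ln(10100/121) = 1.1787 / 4.4245 = 0.2664
c = S₁ / A₁^z = 80 / 121^0.2664 = 80 / 3.588 = 22.3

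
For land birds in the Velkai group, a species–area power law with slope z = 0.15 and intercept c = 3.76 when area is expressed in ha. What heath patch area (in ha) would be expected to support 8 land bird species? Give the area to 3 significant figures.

153 ha

8 = 3.76 × A^0.15  ⇒  A^0.15 = 8/3.76 = 2.128
ln A = ln(2.128) / 0.15 = 0.7550 / 0.15 = 5.0335
A = e^5.0335 ≈ 153.5 ha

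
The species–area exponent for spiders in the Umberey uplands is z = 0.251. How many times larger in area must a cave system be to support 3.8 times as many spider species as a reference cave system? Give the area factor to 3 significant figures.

204

(A₂/A₁)^0.251 = 3.8, so A₂/A₁ = 3.8^(1/0.251) = 3.8^3.984
ln(A₂/A₁) = ln 3.8 / 0.251 = 1.3350 / 0.251 = 5.3187
A₂/A₁ = e^5.3187 ≈ 204.1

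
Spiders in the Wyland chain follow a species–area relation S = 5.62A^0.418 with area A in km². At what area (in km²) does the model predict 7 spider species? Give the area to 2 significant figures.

1.7 km²

7 = 5.62 × A^0.418  ⇒  A^0.418 = 7/5.62 = 1.246
ln A = ln(1.246) / 0.418 = 0.2196 / 0.418 = 0.5253
A = e^0.5253 ≈ 1.691 km²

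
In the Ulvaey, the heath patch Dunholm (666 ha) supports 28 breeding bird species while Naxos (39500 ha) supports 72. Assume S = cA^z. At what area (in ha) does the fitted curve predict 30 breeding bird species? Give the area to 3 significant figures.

897 ha

z = ln(72/28) / ln(39500/666) = 0.9445 / 4.0828 = 0.2313
c = 28 / 666^0.2313 = 28 / 4.499 = 6.223
A = (30/6.223)^(1/0.2313) ⇒ ln A = ln(4.821)/0.2313 = 6.7995
A = e^6.7995 ≈ 897.4 ha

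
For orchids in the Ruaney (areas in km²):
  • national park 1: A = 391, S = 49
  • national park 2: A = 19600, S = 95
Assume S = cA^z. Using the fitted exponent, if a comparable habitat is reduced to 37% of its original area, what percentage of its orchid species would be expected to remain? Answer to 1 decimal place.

84.5%

z = ln(95/49) / ln(19600/391) = 0.6621 / 3.9146 = 0.1691
S_new/S_old = (A_new/A_old)^z = 0.37^0.1691 = exp(0.1691 × -0.9943) = 0.8452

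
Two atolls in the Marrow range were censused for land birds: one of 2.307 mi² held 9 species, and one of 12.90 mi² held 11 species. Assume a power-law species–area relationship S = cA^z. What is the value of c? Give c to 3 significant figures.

8.16

z = ln(S₂/S₁) / ln(A₂/A₁) = ln(11/9) / ln(12.9/2.307) = 0.2007 / 1.7213 = 0.1166
c = S₁ / A₁^z = 9 / 2.307^0.1166 = 9 / 1.102 = 8.164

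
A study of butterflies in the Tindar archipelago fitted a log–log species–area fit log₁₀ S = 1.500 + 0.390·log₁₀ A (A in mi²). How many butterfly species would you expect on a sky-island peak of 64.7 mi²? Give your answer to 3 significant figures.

S = 31.62 × 64.7^0.39
ln S = ln 31.62 + 0.39 × ln 64.7 = 3.4539 + 0.39 × 4.1698 = 5.0801
S = e^5.0801 ≈ 160.8

161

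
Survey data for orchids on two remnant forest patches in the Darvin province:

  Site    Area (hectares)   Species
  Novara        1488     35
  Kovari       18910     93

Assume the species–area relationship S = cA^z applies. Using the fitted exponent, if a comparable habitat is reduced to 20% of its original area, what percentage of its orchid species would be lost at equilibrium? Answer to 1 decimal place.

46.1%

z = ln(93/35) / ln(18910/1488) = 0.9773 / 2.5423 = 0.3844
S_new/S_old = (A_new/A_old)^z = 0.2^0.3844 = exp(0.3844 × -1.6094) = 0.5387
Fraction lost = 1 − 0.5387 = 0.4613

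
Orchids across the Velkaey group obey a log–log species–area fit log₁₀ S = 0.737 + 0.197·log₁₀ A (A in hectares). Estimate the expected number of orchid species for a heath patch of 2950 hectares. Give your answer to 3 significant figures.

S = 5.458 × 2950^0.197
ln S = ln 5.458 + 0.197 × ln 2950 = 1.6970 + 0.197 × 7.9896 = 3.2709
S = e^3.2709 ≈ 26.34

26.3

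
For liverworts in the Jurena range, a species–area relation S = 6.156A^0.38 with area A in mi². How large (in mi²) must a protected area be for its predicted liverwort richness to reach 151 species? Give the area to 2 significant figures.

4500 mi²

151 = 6.156 × A^0.38  ⇒  A^0.38 = 151/6.156 = 24.53
ln A = ln(24.53) / 0.38 = 3.1999 / 0.38 = 8.4207
A = e^8.4207 ≈ 4540 mi²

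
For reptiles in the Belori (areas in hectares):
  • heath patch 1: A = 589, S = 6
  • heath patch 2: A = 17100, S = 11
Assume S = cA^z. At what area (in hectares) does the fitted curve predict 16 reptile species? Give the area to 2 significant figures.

140000 hectares

z = ln(11/6) / ln(17100/589) = 0.6061 / 3.3684 = 0.1799
c = 6 / 589^0.1799 = 6 / 3.151 = 1.904
A = (16/1.904)^(1/0.1799) ⇒ ln A = ln(8.403)/0.1799 = 11.8291
A = e^11.8291 ≈ 137183 hectares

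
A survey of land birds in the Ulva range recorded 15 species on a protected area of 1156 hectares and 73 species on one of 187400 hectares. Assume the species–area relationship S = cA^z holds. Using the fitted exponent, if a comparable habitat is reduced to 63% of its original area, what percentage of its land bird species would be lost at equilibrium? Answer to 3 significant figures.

z = ln(73/15) / ln(187400/1156) = 1.5824 / 5.0883 = 0.3110
S_new/S_old = (A_new/A_old)^z = 0.63^0.3110 = exp(0.3110 × -0.4620) = 0.8662
Fraction lost = 1 − 0.8662 = 0.1338

13.4%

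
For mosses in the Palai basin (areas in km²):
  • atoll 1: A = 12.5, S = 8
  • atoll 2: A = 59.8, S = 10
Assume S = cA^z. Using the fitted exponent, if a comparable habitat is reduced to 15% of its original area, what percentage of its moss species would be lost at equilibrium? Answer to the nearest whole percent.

24%

z = ln(10/8) / ln(59.8/12.5) = 0.2231 / 1.5653 = 0.1426
S_new/S_old = (A_new/A_old)^z = 0.15^0.1426 = exp(0.1426 × -1.8971) = 0.763
Fraction lost = 1 − 0.763 = 0.237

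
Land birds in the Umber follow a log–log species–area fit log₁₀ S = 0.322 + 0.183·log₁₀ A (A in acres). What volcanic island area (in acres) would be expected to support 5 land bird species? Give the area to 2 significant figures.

5 = 2.099 × A^0.183  ⇒  A^0.183 = 5/2.099 = 2.382
ln A = ln(2.382) / 0.183 = 0.8680 / 0.183 = 4.7432
A = e^4.7432 ≈ 114.8 acres

110 acres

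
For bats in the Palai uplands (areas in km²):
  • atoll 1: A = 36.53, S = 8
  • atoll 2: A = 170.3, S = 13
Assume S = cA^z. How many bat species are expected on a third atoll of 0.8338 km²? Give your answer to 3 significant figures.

z = ln(13/8) / ln(170.3/36.53) = 0.4855 / 1.5394 = 0.3154
c = 8 / 36.53^0.3154 = 8 / 3.111 = 2.572
S₃ = 2.572 × 0.8338^0.3154 = 2.572 × 0.9443 ≈ 2.429

2.43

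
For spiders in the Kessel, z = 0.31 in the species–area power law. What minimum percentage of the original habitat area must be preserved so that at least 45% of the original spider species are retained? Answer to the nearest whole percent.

Need (A_new/A_old)^0.31 = 0.45, so A_new/A_old = 0.45^(1/0.31) = 0.45^3.226
ln(A_new/A_old) = ln 0.45 / 0.31 = -0.7985 / 0.31 = -2.5758
A_new/A_old = e^-2.5758 ≈ 0.07609

8%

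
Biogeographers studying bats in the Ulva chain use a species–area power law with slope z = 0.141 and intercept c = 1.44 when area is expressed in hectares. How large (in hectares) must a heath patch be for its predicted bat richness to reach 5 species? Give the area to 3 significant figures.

6820 hectares

5 = 1.44 × A^0.141  ⇒  A^0.141 = 5/1.44 = 3.472
ln A = ln(3.472) / 0.141 = 1.2448 / 0.141 = 8.8283
A = e^8.8283 ≈ 6825 hectares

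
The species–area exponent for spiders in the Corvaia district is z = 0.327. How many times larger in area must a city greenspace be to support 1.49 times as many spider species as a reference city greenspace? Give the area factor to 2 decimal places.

3.39

(A₂/A₁)^0.327 = 1.49, so A₂/A₁ = 1.49^(1/0.327) = 1.49^3.058
ln(A₂/A₁) = ln 1.49 / 0.327 = 0.3988 / 0.327 = 1.2195
A₂/A₁ = e^1.2195 ≈ 3.385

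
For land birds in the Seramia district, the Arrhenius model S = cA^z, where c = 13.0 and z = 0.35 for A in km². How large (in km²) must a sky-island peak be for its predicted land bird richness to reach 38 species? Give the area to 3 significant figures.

21.4 km²

38 = 13 × A^0.35  ⇒  A^0.35 = 38/13 = 2.923
ln A = ln(2.923) / 0.35 = 1.0726 / 0.35 = 3.0647
A = e^3.0647 ≈ 21.43 km²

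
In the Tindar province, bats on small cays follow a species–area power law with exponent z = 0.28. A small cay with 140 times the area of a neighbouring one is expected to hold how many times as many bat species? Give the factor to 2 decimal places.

3.99

S₂/S₁ = (A₂/A₁)^z = 140^0.28
ln(S₂/S₁) = 0.28 × ln 140 = 0.28 × 4.9416 = 1.3837
S₂/S₁ = e^1.3837 ≈ 3.989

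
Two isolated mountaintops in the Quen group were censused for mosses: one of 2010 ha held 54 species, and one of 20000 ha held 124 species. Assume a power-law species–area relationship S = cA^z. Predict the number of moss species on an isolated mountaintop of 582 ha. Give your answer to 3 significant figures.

z = ln(124/54) / ln(20000/2010) = 0.8313 / 2.2976 = 0.3618
c = 54 / 2010^0.3618 = 54 / 15.67 = 3.446
S₃ = 3.446 × 582^0.3618 = 3.446 × 10.01 ≈ 34.49

34.5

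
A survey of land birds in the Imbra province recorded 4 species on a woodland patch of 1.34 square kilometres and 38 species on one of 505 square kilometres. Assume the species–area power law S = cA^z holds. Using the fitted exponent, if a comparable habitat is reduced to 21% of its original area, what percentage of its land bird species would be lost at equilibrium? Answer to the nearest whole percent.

45%

z = ln(38/4) / ln(505/1.34) = 2.2513 / 5.9319 = 0.3795
S_new/S_old = (A_new/A_old)^z = 0.21^0.3795 = exp(0.3795 × -1.5606) = 0.5531
Fraction lost = 1 − 0.5531 = 0.4469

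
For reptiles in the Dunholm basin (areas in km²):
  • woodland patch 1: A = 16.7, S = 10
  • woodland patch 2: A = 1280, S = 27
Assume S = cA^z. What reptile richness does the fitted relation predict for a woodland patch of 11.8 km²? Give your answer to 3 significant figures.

z = ln(27/10) / ln(1280/16.7) = 0.9933 / 4.3392 = 0.2289
c = 10 / 16.7^0.2289 = 10 / 1.905 = 5.25
S₃ = 5.25 × 11.8^0.2289 = 5.25 × 1.759 ≈ 9.236

9.24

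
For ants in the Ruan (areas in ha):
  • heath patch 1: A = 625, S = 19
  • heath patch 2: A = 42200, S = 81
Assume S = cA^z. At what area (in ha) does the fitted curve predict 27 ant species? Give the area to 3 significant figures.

z = ln(81/19) / ln(42200/625) = 1.4500 / 4.2124 = 0.3442
c = 19 / 625^0.3442 = 19 / 9.171 = 2.072
A = (27/2.072)^(1/0.3442) ⇒ ln A = ln(13.03)/0.3442 = 7.4586
A = e^7.4586 ≈ 1735 ha

1730 ha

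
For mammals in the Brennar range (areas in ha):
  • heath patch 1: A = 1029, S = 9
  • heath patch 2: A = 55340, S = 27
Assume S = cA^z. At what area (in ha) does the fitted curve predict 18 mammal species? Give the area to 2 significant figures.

13000 ha

z = ln(27/9) / ln(55340/1029) = 1.0986 / 3.9849 = 0.2757
c = 9 / 1029^0.2757 = 9 / 6.769 = 1.33
A = (18/1.33)^(1/0.2757) ⇒ ln A = ln(13.54)/0.2757 = 9.4505
A = e^9.4505 ≈ 12715 ha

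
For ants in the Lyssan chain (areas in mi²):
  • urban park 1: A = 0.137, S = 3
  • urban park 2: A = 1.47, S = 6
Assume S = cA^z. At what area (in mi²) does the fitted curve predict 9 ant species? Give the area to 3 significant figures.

5.89 mi²

z = ln(6/3) / ln(1.47/0.137) = 0.6931 / 2.3730 = 0.2921
c = 3 / 0.137^0.2921 = 3 / 0.5596 = 5.361
A = (9/5.361)^(1/0.2921) ⇒ ln A = ln(1.679)/0.2921 = 1.7734
A = e^1.7734 ≈ 5.891 mi²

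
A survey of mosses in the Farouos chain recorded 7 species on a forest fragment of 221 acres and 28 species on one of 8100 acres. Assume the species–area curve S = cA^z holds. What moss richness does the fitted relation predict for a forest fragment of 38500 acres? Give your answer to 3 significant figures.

51.0

z = ln(28/7) / ln(8100/221) = 1.3863 / 3.6015 = 0.3849
c = 7 / 221^0.3849 = 7 / 7.988 = 0.8764
S₃ = 0.8764 × 38500^0.3849 = 0.8764 × 58.22 ≈ 51.02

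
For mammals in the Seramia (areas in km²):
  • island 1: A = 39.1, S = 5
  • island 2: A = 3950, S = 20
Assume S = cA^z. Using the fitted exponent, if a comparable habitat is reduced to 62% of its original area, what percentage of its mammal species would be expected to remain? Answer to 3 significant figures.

z = ln(20/5) / ln(3950/39.1) = 1.3863 / 4.6153 = 0.3004
S_new/S_old = (A_new/A_old)^z = 0.62^0.3004 = exp(0.3004 × -0.4780) = 0.8662

86.6%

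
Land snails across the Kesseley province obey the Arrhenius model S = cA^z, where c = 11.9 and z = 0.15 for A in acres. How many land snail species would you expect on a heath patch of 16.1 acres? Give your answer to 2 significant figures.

S = 11.9 × 16.1^0.15
ln S = ln 11.9 + 0.15 × ln 16.1 = 2.4765 + 0.15 × 2.7788 = 2.8934
S = e^2.8934 ≈ 18.05

18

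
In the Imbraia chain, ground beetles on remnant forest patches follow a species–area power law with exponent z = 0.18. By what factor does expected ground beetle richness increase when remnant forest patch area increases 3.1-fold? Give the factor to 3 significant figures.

1.23

S₂/S₁ = (A₂/A₁)^z = 3.1^0.18
ln(S₂/S₁) = 0.18 × ln 3.1 = 0.18 × 1.1314 = 0.2037
S₂/S₁ = e^0.2037 ≈ 1.226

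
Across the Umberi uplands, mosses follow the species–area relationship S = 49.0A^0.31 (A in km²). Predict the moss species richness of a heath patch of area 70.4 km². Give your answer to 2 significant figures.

S = 49 × 70.4^0.31
ln S = ln 49 + 0.31 × ln 70.4 = 3.8918 + 0.31 × 4.2542 = 5.2106
S = e^5.2106 ≈ 183.2

180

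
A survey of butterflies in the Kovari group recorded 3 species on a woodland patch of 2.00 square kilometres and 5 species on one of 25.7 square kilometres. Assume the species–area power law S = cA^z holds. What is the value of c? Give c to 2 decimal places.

z = ln(S₂/S₁) / ln(A₂/A₁) = ln(5/3) / ln(25.7/2) = 0.5108 / 2.5533 = 0.2001
c = S₁ / A₁^z = 3 / 2^0.2001 = 3 / 1.149 = 2.612

2.61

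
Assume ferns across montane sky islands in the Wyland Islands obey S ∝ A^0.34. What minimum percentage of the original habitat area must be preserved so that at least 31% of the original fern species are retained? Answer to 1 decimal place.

Need (A_new/A_old)^0.34 = 0.31, so A_new/A_old = 0.31^(1/0.34) = 0.31^2.941
ln(A_new/A_old) = ln 0.31 / 0.34 = -1.1712 / 0.34 = -3.4447
A_new/A_old = e^-3.4447 ≈ 0.03192

3.2%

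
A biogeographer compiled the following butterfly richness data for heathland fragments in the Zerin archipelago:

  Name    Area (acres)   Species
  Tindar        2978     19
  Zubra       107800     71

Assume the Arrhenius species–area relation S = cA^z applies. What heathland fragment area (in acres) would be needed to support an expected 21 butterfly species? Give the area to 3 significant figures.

3910 acres

z = ln(71/19) / ln(107800/2978) = 1.3182 / 3.5890 = 0.3673
c = 19 / 2978^0.3673 = 19 / 18.88 = 1.006
A = (21/1.006)^(1/0.3673) ⇒ ln A = ln(20.87)/0.3673 = 8.2715
A = e^8.2715 ≈ 3911 acres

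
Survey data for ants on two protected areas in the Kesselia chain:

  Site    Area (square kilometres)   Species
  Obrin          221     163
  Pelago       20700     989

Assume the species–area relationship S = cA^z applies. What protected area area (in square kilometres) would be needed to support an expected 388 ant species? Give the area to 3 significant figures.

z = ln(989/163) / ln(20700/221) = 1.8029 / 4.5397 = 0.3971
c = 163 / 221^0.3971 = 163 / 8.532 = 19.1
A = (388/19.1)^(1/0.3971) ⇒ ln A = ln(20.31)/0.3971 = 7.5819
A = e^7.5819 ≈ 1962 square kilometres

1960 square kilometres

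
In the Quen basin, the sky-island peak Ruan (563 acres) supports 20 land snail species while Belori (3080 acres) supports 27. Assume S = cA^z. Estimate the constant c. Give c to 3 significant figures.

6.54

z = ln(S₂/S₁) / ln(A₂/A₁) = ln(27/20) / ln(3080/563) = 0.3001 / 1.6994 = 0.1766
c = S₁ / A₁^z = 20 / 563^0.1766 = 20 / 3.06 = 6.536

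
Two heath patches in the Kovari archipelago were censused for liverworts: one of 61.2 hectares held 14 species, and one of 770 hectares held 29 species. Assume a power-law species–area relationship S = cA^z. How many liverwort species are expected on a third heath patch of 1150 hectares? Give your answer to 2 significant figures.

z = ln(29/14) / ln(770/61.2) = 0.7282 / 2.5322 = 0.2876
c = 14 / 61.2^0.2876 = 14 / 3.265 = 4.288
S₃ = 4.288 × 1150^0.2876 = 4.288 × 7.59 ≈ 32.55

33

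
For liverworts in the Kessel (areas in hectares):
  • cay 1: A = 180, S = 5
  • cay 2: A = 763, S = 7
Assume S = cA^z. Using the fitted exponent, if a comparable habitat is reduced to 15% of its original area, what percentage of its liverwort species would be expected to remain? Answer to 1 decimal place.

z = ln(7/5) / ln(763/180) = 0.3365 / 1.4443 = 0.2330
S_new/S_old = (A_new/A_old)^z = 0.15^0.2330 = exp(0.2330 × -1.8971) = 0.6428

64.3%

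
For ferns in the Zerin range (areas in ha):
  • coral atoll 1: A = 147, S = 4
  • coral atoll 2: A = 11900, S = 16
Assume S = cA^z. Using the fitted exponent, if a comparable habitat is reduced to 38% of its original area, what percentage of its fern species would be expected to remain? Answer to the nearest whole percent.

74%

z = ln(16/4) / ln(11900/147) = 1.3863 / 4.3939 = 0.3155
S_new/S_old = (A_new/A_old)^z = 0.38^0.3155 = exp(0.3155 × -0.9676) = 0.7369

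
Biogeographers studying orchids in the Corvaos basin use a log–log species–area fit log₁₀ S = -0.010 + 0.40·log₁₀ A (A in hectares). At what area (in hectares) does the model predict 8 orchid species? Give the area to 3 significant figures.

192 hectares

8 = 0.9772 × A^0.4  ⇒  A^0.4 = 8/0.9772 = 8.186
ln A = ln(8.186) / 0.4 = 2.1025 / 0.4 = 5.2562
A = e^5.2562 ≈ 191.7 hectares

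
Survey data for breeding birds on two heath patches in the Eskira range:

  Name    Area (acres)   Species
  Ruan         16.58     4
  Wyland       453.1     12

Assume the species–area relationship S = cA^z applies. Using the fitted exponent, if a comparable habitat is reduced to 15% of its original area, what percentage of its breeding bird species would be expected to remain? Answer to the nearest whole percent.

z = ln(12/4) / ln(453.1/16.58) = 1.0986 / 3.3079 = 0.3321
S_new/S_old = (A_new/A_old)^z = 0.15^0.3321 = exp(0.3321 × -1.8971) = 0.5326

53%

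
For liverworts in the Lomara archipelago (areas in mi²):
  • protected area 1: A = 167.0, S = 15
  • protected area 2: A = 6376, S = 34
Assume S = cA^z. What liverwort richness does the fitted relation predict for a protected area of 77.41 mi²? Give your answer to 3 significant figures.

12.6

z = ln(34/15) / ln(6376/167) = 0.8183 / 3.6423 = 0.2247
c = 15 / 167^0.2247 = 15 / 3.158 = 4.75
S₃ = 4.75 × 77.41^0.2247 = 4.75 × 2.657 ≈ 12.62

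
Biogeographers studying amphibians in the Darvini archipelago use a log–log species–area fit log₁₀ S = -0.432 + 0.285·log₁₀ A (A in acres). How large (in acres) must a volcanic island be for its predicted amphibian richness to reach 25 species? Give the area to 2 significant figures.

2600000 acres

25 = 0.3698 × A^0.285  ⇒  A^0.285 = 25/0.3698 = 67.6
ln A = ln(67.6) / 0.285 = 4.2136 / 0.285 = 14.7845
A = e^14.7845 ≈ 2635373 acres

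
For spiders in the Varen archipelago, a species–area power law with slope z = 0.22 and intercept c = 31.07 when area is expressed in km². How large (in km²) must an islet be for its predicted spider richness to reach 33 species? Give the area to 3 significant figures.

33 = 31.07 × A^0.22  ⇒  A^0.22 = 33/31.07 = 1.062
ln A = ln(1.062) / 0.22 = 0.0603 / 0.22 = 0.2739
A = e^0.2739 ≈ 1.315 km²

1.32 km²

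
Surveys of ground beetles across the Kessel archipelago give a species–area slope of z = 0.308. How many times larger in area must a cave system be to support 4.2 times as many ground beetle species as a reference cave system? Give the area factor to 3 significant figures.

106

(A₂/A₁)^0.308 = 4.2, so A₂/A₁ = 4.2^(1/0.308) = 4.2^3.247
ln(A₂/A₁) = ln 4.2 / 0.308 = 1.4351 / 0.308 = 4.6594
A₂/A₁ = e^4.6594 ≈ 105.6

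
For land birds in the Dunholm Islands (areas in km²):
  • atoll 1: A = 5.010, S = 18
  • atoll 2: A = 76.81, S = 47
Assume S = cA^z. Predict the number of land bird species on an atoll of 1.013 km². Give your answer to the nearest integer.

z = ln(47/18) / ln(76.81/5.01) = 0.9598 / 2.7299 = 0.3516
c = 18 / 5.01^0.3516 = 18 / 1.762 = 10.21
S₃ = 10.21 × 1.013^0.3516 = 10.21 × 1.005 ≈ 10.26

10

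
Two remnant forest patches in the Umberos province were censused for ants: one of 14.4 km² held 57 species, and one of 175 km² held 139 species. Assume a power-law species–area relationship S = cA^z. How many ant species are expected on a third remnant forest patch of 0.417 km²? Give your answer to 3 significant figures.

z = ln(139/57) / ln(175/14.4) = 0.8914 / 2.4976 = 0.3569
c = 57 / 14.4^0.3569 = 57 / 2.591 = 22
S₃ = 22 × 0.417^0.3569 = 22 × 0.7318 ≈ 16.1

16.1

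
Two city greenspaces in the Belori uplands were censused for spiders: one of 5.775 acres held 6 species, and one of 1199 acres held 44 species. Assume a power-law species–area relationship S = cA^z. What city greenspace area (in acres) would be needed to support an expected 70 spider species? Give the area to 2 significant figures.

z = ln(44/6) / ln(1199/5.775) = 1.9924 / 5.3357 = 0.3734
c = 6 / 5.775^0.3734 = 6 / 1.925 = 3.117
A = (70/3.117)^(1/0.3734) ⇒ ln A = ln(22.46)/0.3734 = 8.3326
A = e^8.3326 ≈ 4157 acres

4200 acres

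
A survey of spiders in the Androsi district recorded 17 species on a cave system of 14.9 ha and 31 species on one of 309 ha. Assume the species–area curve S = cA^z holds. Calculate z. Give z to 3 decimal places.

0.198

Taking logs: ln S = ln c + z ln A, so z = (ln S₂ − ln S₁)/(ln A₂ − ln A₁).
z = ln(31/17) / ln(309/14.9) = ln(1.824) / ln(20.74) = 0.6008 / 3.0320 = 0.1981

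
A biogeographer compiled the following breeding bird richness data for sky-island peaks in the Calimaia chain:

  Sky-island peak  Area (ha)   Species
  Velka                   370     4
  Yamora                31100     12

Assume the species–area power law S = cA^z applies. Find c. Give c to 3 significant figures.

0.923

z = ln(S₂/S₁) / ln(A₂/A₁) = ln(12/4) / ln(31100/370) = 1.0986 / 4.4315 = 0.2479
c = S₁ / A₁^z = 4 / 370^0.2479 = 4 / 4.332 = 0.9234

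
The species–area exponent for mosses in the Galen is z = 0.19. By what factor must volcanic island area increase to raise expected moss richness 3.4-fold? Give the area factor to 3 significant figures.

627

(A₂/A₁)^0.19 = 3.4, so A₂/A₁ = 3.4^(1/0.19) = 3.4^5.263
ln(A₂/A₁) = ln 3.4 / 0.19 = 1.2238 / 0.19 = 6.4409
A₂/A₁ = e^6.4409 ≈ 627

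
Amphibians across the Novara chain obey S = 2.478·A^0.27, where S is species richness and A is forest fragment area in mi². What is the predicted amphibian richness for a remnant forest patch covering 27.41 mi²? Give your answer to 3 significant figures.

6.06

S = 2.478 × 27.41^0.27 = 2.478 × 2.445 ≈ 6.058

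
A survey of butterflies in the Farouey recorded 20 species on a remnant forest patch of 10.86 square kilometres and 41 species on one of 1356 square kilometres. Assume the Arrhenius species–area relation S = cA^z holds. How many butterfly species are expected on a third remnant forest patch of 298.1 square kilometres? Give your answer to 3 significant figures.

32.7

z = ln(41/20) / ln(1356/10.86) = 0.7178 / 4.8272 = 0.1487
c = 20 / 10.86^0.1487 = 20 / 1.426 = 14.03
S₃ = 14.03 × 298.1^0.1487 = 14.03 × 2.333 ≈ 32.73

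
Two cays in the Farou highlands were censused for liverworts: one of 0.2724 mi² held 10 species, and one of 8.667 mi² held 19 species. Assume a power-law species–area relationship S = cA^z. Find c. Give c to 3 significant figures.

12.7

z = ln(S₂/S₁) / ln(A₂/A₁) = ln(19/10) / ln(8.667/0.2724) = 0.6419 / 3.4600 = 0.1855
c = S₁ / A₁^z = 10 / 0.2724^0.1855 = 10 / 0.7856 = 12.73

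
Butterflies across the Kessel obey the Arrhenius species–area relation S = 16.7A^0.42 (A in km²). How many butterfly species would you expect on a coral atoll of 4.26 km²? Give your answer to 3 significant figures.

30.7

S = 16.7 × 4.26^0.42
ln S = ln 16.7 + 0.42 × ln 4.26 = 2.8154 + 0.42 × 1.4493 = 3.4241
S = e^3.4241 ≈ 30.7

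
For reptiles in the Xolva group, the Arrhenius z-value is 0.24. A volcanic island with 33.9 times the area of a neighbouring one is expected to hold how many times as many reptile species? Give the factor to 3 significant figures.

S₂/S₁ = (A₂/A₁)^z = 33.9^0.24
ln(S₂/S₁) = 0.24 × ln 33.9 = 0.24 × 3.5234 = 0.8456
S₂/S₁ = e^0.8456 ≈ 2.329

2.33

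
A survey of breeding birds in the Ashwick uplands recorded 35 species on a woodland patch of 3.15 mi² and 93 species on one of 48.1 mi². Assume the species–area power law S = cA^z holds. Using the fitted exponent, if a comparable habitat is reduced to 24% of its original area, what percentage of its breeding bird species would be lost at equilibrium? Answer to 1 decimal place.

40.0%

z = ln(93/35) / ln(48.1/3.15) = 0.9773 / 2.7259 = 0.3585
S_new/S_old = (A_new/A_old)^z = 0.24^0.3585 = exp(0.3585 × -1.4271) = 0.5995
Fraction lost = 1 − 0.5995 = 0.4005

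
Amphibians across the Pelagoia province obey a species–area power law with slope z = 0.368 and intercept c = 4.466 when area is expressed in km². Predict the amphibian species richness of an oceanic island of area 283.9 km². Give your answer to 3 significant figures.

35.7

S = 4.466 × 283.9^0.368
ln S = ln 4.466 + 0.368 × ln 283.9 = 1.4965 + 0.368 × 5.6486 = 3.5752
S = e^3.5752 ≈ 35.7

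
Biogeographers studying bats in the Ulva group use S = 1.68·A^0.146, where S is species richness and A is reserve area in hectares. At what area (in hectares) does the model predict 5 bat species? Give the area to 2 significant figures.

1800 hectares

5 = 1.68 × A^0.146  ⇒  A^0.146 = 5/1.68 = 2.976
ln A = ln(2.976) / 0.146 = 1.0906 / 0.146 = 7.4702
A = e^7.4702 ≈ 1755 hectares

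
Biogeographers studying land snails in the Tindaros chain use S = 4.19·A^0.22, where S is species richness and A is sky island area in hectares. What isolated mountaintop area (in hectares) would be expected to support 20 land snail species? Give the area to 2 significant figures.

20 = 4.19 × A^0.22  ⇒  A^0.22 = 20/4.19 = 4.773
ln A = ln(4.773) / 0.22 = 1.5630 / 0.22 = 7.1047
A = e^7.1047 ≈ 1218 hectares

1200 hectares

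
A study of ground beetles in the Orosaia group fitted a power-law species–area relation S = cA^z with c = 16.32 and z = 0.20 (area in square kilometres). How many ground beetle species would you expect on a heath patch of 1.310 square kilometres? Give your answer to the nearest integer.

S = 16.32 × 1.31^0.2 = 16.32 × 1.055 ≈ 17.23

17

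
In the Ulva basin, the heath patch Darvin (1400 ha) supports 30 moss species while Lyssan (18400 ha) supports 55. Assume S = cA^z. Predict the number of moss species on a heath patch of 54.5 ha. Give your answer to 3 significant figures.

14.0

z = ln(55/30) / ln(18400/1400) = 0.6061 / 2.5759 = 0.2353
c = 30 / 1400^0.2353 = 30 / 5.499 = 5.455
S₃ = 5.455 × 54.5^0.2353 = 5.455 × 2.562 ≈ 13.98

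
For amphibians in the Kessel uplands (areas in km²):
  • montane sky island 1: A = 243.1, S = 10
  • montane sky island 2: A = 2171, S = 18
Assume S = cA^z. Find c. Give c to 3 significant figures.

2.29

z = ln(S₂/S₁) / ln(A₂/A₁) = ln(18/10) / ln(2171/243.1) = 0.5878 / 2.1895 = 0.2685
c = S₁ / A₁^z = 10 / 243.1^0.2685 = 10 / 4.37 = 2.288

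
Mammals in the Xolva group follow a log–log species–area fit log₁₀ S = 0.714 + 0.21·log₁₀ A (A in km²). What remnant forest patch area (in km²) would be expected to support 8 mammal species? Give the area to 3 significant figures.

8 = 5.176 × A^0.21  ⇒  A^0.21 = 8/5.176 = 1.546
ln A = ln(1.546) / 0.21 = 0.4354 / 0.21 = 2.0733
A = e^2.0733 ≈ 7.951 km²

7.95 km²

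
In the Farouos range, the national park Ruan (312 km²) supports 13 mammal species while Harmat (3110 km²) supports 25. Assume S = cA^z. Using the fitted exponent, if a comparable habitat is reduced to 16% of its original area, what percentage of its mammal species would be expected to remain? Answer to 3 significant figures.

59.4%

z = ln(25/13) / ln(3110/312) = 0.6539 / 2.2994 = 0.2844
S_new/S_old = (A_new/A_old)^z = 0.16^0.2844 = exp(0.2844 × -1.8326) = 0.5938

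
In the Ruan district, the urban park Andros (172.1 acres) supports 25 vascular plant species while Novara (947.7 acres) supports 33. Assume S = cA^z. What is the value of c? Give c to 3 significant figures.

z = ln(S₂/S₁) / ln(A₂/A₁) = ln(33/25) / ln(947.7/172.1) = 0.2776 / 1.7060 = 0.1627
c = S₁ / A₁^z = 25 / 172.1^0.1627 = 25 / 2.311 = 10.82

10.8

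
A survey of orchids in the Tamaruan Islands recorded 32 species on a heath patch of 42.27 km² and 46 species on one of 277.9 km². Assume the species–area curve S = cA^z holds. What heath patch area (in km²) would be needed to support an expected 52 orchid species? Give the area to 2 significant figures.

530 km²

z = ln(46/32) / ln(277.9/42.27) = 0.3629 / 1.8832 = 0.1927
c = 32 / 42.27^0.1927 = 32 / 2.058 = 15.55
A = (52/15.55)^(1/0.1927) ⇒ ln A = ln(3.344)/0.1927 = 6.2635
A = e^6.2635 ≈ 525 km²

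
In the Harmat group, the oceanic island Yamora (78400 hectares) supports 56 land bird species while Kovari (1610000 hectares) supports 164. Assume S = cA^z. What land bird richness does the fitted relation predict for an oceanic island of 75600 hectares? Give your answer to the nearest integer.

z = ln(164/56) / ln(1610000/78400) = 1.0745 / 3.0222 = 0.3555
c = 56 / 78400^0.3555 = 56 / 54.97 = 1.019
S₃ = 1.019 × 75600^0.3555 = 1.019 × 54.27 ≈ 55.28

55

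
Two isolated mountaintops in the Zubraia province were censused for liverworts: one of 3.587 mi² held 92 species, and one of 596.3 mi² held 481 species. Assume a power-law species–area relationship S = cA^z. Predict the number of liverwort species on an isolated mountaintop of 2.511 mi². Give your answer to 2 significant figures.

82

z = ln(481/92) / ln(596.3/3.587) = 1.6541 / 5.1134 = 0.3235
c = 92 / 3.587^0.3235 = 92 / 1.512 = 60.86
S₃ = 60.86 × 2.511^0.3235 = 60.86 × 1.347 ≈ 81.98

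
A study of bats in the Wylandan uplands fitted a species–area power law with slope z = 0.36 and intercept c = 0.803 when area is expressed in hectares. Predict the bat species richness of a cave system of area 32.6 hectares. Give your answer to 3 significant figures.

S = 0.803 × 32.6^0.36
ln S = ln 0.803 + 0.36 × ln 32.6 = -0.2194 + 0.36 × 3.4843 = 1.0350
S = e^1.0350 ≈ 2.815

2.81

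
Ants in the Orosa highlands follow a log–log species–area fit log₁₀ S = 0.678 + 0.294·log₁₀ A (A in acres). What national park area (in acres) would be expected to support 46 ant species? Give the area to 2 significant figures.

2200 acres

46 = 4.764 × A^0.294  ⇒  A^0.294 = 46/4.764 = 9.655
ln A = ln(9.655) / 0.294 = 2.2675 / 0.294 = 7.7125
A = e^7.7125 ≈ 2236 acres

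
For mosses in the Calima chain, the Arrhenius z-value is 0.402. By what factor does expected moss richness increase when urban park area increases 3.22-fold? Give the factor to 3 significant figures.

S₂/S₁ = (A₂/A₁)^z = 3.22^0.402
ln(S₂/S₁) = 0.402 × ln 3.22 = 0.402 × 1.1694 = 0.4701
S₂/S₁ = e^0.4701 ≈ 1.6

1.60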